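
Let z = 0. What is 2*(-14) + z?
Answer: -28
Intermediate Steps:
2*(-14) + z = 2*(-14) + 0 = -28 + 0 = -28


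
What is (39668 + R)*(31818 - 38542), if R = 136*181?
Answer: -432245616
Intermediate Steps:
R = 24616
(39668 + R)*(31818 - 38542) = (39668 + 24616)*(31818 - 38542) = 64284*(-6724) = -432245616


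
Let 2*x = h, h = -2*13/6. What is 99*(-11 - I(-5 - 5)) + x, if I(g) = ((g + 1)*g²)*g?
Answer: -5352547/6 ≈ -8.9209e+5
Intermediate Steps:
h = -13/3 (h = -26*⅙ = -13/3 ≈ -4.3333)
x = -13/6 (x = (½)*(-13/3) = -13/6 ≈ -2.1667)
I(g) = g³*(1 + g) (I(g) = ((1 + g)*g²)*g = (g²*(1 + g))*g = g³*(1 + g))
99*(-11 - I(-5 - 5)) + x = 99*(-11 - (-5 - 5)³*(1 + (-5 - 5))) - 13/6 = 99*(-11 - (-10)³*(1 - 10)) - 13/6 = 99*(-11 - (-1000)*(-9)) - 13/6 = 99*(-11 - 1*9000) - 13/6 = 99*(-11 - 9000) - 13/6 = 99*(-9011) - 13/6 = -892089 - 13/6 = -5352547/6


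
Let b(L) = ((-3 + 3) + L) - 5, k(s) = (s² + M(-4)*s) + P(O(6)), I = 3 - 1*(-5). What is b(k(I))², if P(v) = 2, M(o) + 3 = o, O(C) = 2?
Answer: 25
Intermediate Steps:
I = 8 (I = 3 + 5 = 8)
M(o) = -3 + o
k(s) = 2 + s² - 7*s (k(s) = (s² + (-3 - 4)*s) + 2 = (s² - 7*s) + 2 = 2 + s² - 7*s)
b(L) = -5 + L (b(L) = (0 + L) - 5 = L - 5 = -5 + L)
b(k(I))² = (-5 + (2 + 8² - 7*8))² = (-5 + (2 + 64 - 56))² = (-5 + 10)² = 5² = 25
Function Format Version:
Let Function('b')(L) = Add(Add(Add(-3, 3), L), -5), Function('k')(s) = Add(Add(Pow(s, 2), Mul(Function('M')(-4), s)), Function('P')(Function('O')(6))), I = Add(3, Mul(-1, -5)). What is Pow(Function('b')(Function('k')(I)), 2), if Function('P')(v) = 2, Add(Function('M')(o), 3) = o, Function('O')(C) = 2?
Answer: 25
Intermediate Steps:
I = 8 (I = Add(3, 5) = 8)
Function('M')(o) = Add(-3, o)
Function('k')(s) = Add(2, Pow(s, 2), Mul(-7, s)) (Function('k')(s) = Add(Add(Pow(s, 2), Mul(Add(-3, -4), s)), 2) = Add(Add(Pow(s, 2), Mul(-7, s)), 2) = Add(2, Pow(s, 2), Mul(-7, s)))
Function('b')(L) = Add(-5, L) (Function('b')(L) = Add(Add(0, L), -5) = Add(L, -5) = Add(-5, L))
Pow(Function('b')(Function('k')(I)), 2) = Pow(Add(-5, Add(2, Pow(8, 2), Mul(-7, 8))), 2) = Pow(Add(-5, Add(2, 64, -56)), 2) = Pow(Add(-5, 10), 2) = Pow(5, 2) = 25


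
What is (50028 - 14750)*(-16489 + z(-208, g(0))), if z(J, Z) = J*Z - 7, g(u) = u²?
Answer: -581945888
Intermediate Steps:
z(J, Z) = -7 + J*Z
(50028 - 14750)*(-16489 + z(-208, g(0))) = (50028 - 14750)*(-16489 + (-7 - 208*0²)) = 35278*(-16489 + (-7 - 208*0)) = 35278*(-16489 + (-7 + 0)) = 35278*(-16489 - 7) = 35278*(-16496) = -581945888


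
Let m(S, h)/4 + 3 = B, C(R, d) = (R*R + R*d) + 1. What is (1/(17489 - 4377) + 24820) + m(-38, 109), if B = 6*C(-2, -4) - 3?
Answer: 329216097/13112 ≈ 25108.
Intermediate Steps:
C(R, d) = 1 + R**2 + R*d (C(R, d) = (R**2 + R*d) + 1 = 1 + R**2 + R*d)
B = 75 (B = 6*(1 + (-2)**2 - 2*(-4)) - 3 = 6*(1 + 4 + 8) - 3 = 6*13 - 3 = 78 - 3 = 75)
m(S, h) = 288 (m(S, h) = -12 + 4*75 = -12 + 300 = 288)
(1/(17489 - 4377) + 24820) + m(-38, 109) = (1/(17489 - 4377) + 24820) + 288 = (1/13112 + 24820) + 288 = 325439841/13112 + 288 = 329216097/13112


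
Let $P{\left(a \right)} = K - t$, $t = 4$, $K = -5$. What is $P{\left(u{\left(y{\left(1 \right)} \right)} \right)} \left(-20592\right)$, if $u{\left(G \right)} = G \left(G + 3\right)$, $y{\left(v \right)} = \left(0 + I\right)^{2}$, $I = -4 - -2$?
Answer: $185328$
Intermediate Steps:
$I = -2$ ($I = -4 + 2 = -2$)
$y{\left(v \right)} = 4$ ($y{\left(v \right)} = \left(0 - 2\right)^{2} = \left(-2\right)^{2} = 4$)
$u{\left(G \right)} = G \left(3 + G\right)$
$P{\left(a \right)} = -9$ ($P{\left(a \right)} = -5 - 4 = -9$)
$P{\left(u{\left(y{\left(1 \right)} \right)} \right)} \left(-20592\right) = \left(-9\right) \left(-20592\right) = 185328$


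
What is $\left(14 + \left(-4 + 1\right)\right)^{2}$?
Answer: $121$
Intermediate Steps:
$\left(14 + \left(-4 + 1\right)\right)^{2} = \left(14 - 3\right)^{2} = 11^{2} = 121$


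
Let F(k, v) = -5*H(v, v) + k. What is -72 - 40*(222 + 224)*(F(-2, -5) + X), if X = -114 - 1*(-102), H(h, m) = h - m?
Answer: 249688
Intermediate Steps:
F(k, v) = k (F(k, v) = -5*(v - v) + k = -5*0 + k = 0 + k = k)
X = -12 (X = -114 + 102 = -12)
-72 - 40*(222 + 224)*(F(-2, -5) + X) = -72 - 40*(222 + 224)*(-2 - 12) = -72 - 17840*(-14) = -72 - 40*(-6244) = -72 + 249760 = 249688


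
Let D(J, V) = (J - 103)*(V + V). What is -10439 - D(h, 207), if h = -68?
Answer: 60355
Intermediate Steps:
D(J, V) = 2*V*(-103 + J) (D(J, V) = (-103 + J)*(2*V) = 2*V*(-103 + J))
-10439 - D(h, 207) = -10439 - 2*207*(-103 - 68) = -10439 - 2*207*(-171) = -10439 - 1*(-70794) = -10439 + 70794 = 60355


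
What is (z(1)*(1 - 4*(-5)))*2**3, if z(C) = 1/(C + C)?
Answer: 84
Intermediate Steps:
z(C) = 1/(2*C)
(z(1)*(1 - 4*(-5)))*2**3 = (((1/2)/1)*(1 - 4*(-5)))*2**3 = (((1/2)*1)*(1 + 20))*8 = ((1/2)*21)*8 = (21/2)*8 = 84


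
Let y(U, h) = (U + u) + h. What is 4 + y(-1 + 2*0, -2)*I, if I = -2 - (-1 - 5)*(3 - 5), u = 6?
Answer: -38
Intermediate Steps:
y(U, h) = 6 + U + h (y(U, h) = (U + 6) + h = (6 + U) + h = 6 + U + h)
I = -14 (I = -2 - (-6)*(-2) = -2 - 1*12 = -2 - 12 = -14)
4 + y(-1 + 2*0, -2)*I = 4 + (6 + (-1 + 2*0) - 2)*(-14) = 4 + (6 + (-1 + 0) - 2)*(-14) = 4 + (6 - 1 - 2)*(-14) = 4 + 3*(-14) = 4 - 42 = -38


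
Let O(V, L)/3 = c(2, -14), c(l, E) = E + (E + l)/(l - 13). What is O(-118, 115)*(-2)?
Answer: 852/11 ≈ 77.455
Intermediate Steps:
c(l, E) = E + (E + l)/(-13 + l)
O(V, L) = -426/11 (O(V, L) = 3*((2 - 12*(-14) - 14*2)/(-13 + 2)) = 3*((2 + 168 - 28)/(-11)) = 3*(-1/11*142) = 3*(-142/11) = -426/11)
O(-118, 115)*(-2) = -426/11*(-2) = 852/11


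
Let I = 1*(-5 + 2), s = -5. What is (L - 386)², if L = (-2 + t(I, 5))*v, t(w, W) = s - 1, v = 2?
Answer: 161604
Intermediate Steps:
I = -3 (I = 1*(-3) = -3)
t(w, W) = -6 (t(w, W) = -5 - 1 = -6)
L = -16 (L = (-2 - 6)*2 = -8*2 = -16)
(L - 386)² = (-16 - 386)² = (-402)² = 161604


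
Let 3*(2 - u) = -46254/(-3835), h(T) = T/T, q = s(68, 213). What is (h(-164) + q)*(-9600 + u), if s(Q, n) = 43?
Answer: -124634224/295 ≈ -4.2249e+5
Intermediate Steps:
q = 43
h(T) = 1
u = -596/295 (u = 2 - (-15418)/(-3835) = 2 - (-15418)*(-1)/3835 = 2 - 1/3*3558/295 = 2 - 1186/295 = -596/295 ≈ -2.0203)
(h(-164) + q)*(-9600 + u) = (1 + 43)*(-9600 - 596/295) = 44*(-2832596/295) = -124634224/295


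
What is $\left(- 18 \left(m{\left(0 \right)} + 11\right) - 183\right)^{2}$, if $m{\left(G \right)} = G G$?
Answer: $145161$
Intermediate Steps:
$m{\left(G \right)} = G^{2}$
$\left(- 18 \left(m{\left(0 \right)} + 11\right) - 183\right)^{2} = \left(- 18 \left(0^{2} + 11\right) - 183\right)^{2} = \left(- 18 \left(0 + 11\right) - 183\right)^{2} = \left(\left(-18\right) 11 - 183\right)^{2} = \left(-198 - 183\right)^{2} = \left(-381\right)^{2} = 145161$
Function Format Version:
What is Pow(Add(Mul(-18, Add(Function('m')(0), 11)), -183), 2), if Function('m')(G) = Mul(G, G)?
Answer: 145161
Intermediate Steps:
Function('m')(G) = Pow(G, 2)
Pow(Add(Mul(-18, Add(Function('m')(0), 11)), -183), 2) = Pow(Add(Mul(-18, Add(Pow(0, 2), 11)), -183), 2) = Pow(Add(Mul(-18, Add(0, 11)), -183), 2) = Pow(Add(Mul(-18, 11), -183), 2) = Pow(Add(-198, -183), 2) = Pow(-381, 2) = 145161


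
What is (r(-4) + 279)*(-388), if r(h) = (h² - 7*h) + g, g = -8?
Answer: -122220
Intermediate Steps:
r(h) = -8 + h² - 7*h (r(h) = (h² - 7*h) - 8 = -8 + h² - 7*h)
(r(-4) + 279)*(-388) = ((-8 + (-4)² - 7*(-4)) + 279)*(-388) = ((-8 + 16 + 28) + 279)*(-388) = (36 + 279)*(-388) = 315*(-388) = -122220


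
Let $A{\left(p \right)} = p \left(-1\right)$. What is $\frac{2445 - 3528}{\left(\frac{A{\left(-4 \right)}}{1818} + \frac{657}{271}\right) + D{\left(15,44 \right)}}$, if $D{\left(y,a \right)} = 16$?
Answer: $- \frac{266785137}{4539179} \approx -58.774$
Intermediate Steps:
$A{\left(p \right)} = - p$
$\frac{2445 - 3528}{\left(\frac{A{\left(-4 \right)}}{1818} + \frac{657}{271}\right) + D{\left(15,44 \right)}} = \frac{2445 - 3528}{\left(\frac{\left(-1\right) \left(-4\right)}{1818} + \frac{657}{271}\right) + 16} = - \frac{1083}{\left(4 \cdot \frac{1}{1818} + 657 \cdot \frac{1}{271}\right) + 16} = - \frac{1083}{\left(\frac{2}{909} + \frac{657}{271}\right) + 16} = - \frac{1083}{\frac{597755}{246339} + 16} = - \frac{1083}{\frac{4539179}{246339}} = \left(-1083\right) \frac{246339}{4539179} = - \frac{266785137}{4539179}$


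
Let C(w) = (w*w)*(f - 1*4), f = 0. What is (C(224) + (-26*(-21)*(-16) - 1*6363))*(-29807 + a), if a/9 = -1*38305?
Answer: 80829445256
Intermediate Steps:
a = -344745 (a = 9*(-1*38305) = 9*(-38305) = -344745)
C(w) = -4*w**2 (C(w) = (w*w)*(0 - 1*4) = w**2*(0 - 4) = w**2*(-4) = -4*w**2)
(C(224) + (-26*(-21)*(-16) - 1*6363))*(-29807 + a) = (-4*224**2 + (-26*(-21)*(-16) - 1*6363))*(-29807 - 344745) = (-4*50176 + (546*(-16) - 6363))*(-374552) = (-200704 + (-8736 - 6363))*(-374552) = (-200704 - 15099)*(-374552) = -215803*(-374552) = 80829445256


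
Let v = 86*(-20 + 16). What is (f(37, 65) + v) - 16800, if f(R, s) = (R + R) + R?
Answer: -17033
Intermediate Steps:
v = -344 (v = 86*(-4) = -344)
f(R, s) = 3*R (f(R, s) = 2*R + R = 3*R)
(f(37, 65) + v) - 16800 = (3*37 - 344) - 16800 = (111 - 344) - 16800 = -233 - 16800 = -17033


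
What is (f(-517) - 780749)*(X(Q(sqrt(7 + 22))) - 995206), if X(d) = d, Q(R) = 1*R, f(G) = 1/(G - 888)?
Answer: 1091693556453276/1405 - 1096952346*sqrt(29)/1405 ≈ 7.7700e+11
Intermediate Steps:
f(G) = 1/(-888 + G)
Q(R) = R
(f(-517) - 780749)*(X(Q(sqrt(7 + 22))) - 995206) = (1/(-888 - 517) - 780749)*(sqrt(7 + 22) - 995206) = (1/(-1405) - 780749)*(sqrt(29) - 995206) = (-1/1405 - 780749)*(-995206 + sqrt(29)) = -1096952346*(-995206 + sqrt(29))/1405 = 1091693556453276/1405 - 1096952346*sqrt(29)/1405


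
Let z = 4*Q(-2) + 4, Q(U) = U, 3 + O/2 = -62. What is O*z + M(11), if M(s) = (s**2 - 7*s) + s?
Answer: 575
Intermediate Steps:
O = -130 (O = -6 + 2*(-62) = -6 - 124 = -130)
z = -4 (z = 4*(-2) + 4 = -8 + 4 = -4)
M(s) = s**2 - 6*s
O*z + M(11) = -130*(-4) + 11*(-6 + 11) = 520 + 11*5 = 520 + 55 = 575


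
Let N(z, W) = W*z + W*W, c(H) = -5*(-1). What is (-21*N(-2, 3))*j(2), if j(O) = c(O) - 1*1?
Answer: -252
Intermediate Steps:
c(H) = 5
j(O) = 4 (j(O) = 5 - 1*1 = 5 - 1 = 4)
N(z, W) = W² + W*z (N(z, W) = W*z + W² = W² + W*z)
(-21*N(-2, 3))*j(2) = -63*(3 - 2)*4 = -63*4 = -252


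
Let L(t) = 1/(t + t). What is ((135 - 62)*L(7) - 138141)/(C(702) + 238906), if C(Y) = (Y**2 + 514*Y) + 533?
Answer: -1933901/15302994 ≈ -0.12637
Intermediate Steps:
C(Y) = 533 + Y**2 + 514*Y
L(t) = 1/(2*t)
((135 - 62)*L(7) - 138141)/(C(702) + 238906) = ((135 - 62)*((1/2)/7) - 138141)/((533 + 702**2 + 514*702) + 238906) = (73*((1/2)*(1/7)) - 138141)/((533 + 492804 + 360828) + 238906) = (73*(1/14) - 138141)/(854165 + 238906) = (73/14 - 138141)/1093071 = -1933901/14*1/1093071 = -1933901/15302994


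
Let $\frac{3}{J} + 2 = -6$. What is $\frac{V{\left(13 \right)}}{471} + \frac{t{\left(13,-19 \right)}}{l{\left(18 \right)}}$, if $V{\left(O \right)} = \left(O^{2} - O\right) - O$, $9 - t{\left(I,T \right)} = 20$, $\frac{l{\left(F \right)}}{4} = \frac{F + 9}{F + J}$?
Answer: $- \frac{67441}{45216} \approx -1.4915$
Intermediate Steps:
$J = - \frac{3}{8}$ ($J = \frac{3}{-2 - 6} = \frac{3}{-8} = 3 \left(- \frac{1}{8}\right) = - \frac{3}{8} \approx -0.375$)
$l{\left(F \right)} = \frac{4 \left(9 + F\right)}{- \frac{3}{8} + F}$ ($l{\left(F \right)} = 4 \frac{F + 9}{F - \frac{3}{8}} = 4 \frac{9 + F}{- \frac{3}{8} + F} = \frac{4 \left(9 + F\right)}{- \frac{3}{8} + F}$)
$t{\left(I,T \right)} = -11$ ($t{\left(I,T \right)} = 9 - 20 = -11$)
$V{\left(O \right)} = O^{2} - 2 O$
$\frac{V{\left(13 \right)}}{471} + \frac{t{\left(13,-19 \right)}}{l{\left(18 \right)}} = \frac{13 \left(-2 + 13\right)}{471} - \frac{11}{32 \frac{1}{-3 + 8 \cdot 18} \left(9 + 18\right)} = 13 \cdot 11 \cdot \frac{1}{471} - \frac{11}{32 \frac{1}{-3 + 144} \cdot 27} = 143 \cdot \frac{1}{471} - \frac{11}{32 \cdot \frac{1}{141} \cdot 27} = \frac{143}{471} - \frac{11}{32 \cdot \frac{1}{141} \cdot 27} = \frac{143}{471} - \frac{11}{\frac{288}{47}} = \frac{143}{471} - \frac{517}{288} = - \frac{67441}{45216}$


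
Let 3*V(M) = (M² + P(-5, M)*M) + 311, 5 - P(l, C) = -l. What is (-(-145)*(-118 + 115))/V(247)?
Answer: -87/4088 ≈ -0.021282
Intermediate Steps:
P(l, C) = 5 + l (P(l, C) = 5 - (-1)*l = 5 + l)
V(M) = 311/3 + M²/3 (V(M) = ((M² + (5 - 5)*M) + 311)/3 = ((M² + 0*M) + 311)/3 = ((M² + 0) + 311)/3 = (M² + 311)/3 = (311 + M²)/3 = 311/3 + M²/3)
(-(-145)*(-118 + 115))/V(247) = (-(-145)*(-118 + 115))/(311/3 + (⅓)*247²) = (-(-145)*(-3))/(311/3 + (⅓)*61009) = (-1*435)/(311/3 + 61009/3) = -435/20440 = -435*1/20440 = -87/4088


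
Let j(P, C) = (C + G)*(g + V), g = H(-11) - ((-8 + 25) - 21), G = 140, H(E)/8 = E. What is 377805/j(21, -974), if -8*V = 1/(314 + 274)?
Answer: 296199120/54924043 ≈ 5.3929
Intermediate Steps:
H(E) = 8*E
V = -1/4704 (V = -1/(8*(314 + 274)) = -1/8/588 = -1/8*1/588 = -1/4704 ≈ -0.00021259)
g = -84 (g = 8*(-11) - ((-8 + 25) - 21) = -88 - (17 - 21) = -88 - 1*(-4) = -88 + 4 = -84)
j(P, C) = -1975685/168 - 395137*C/4704 (j(P, C) = (C + 140)*(-84 - 1/4704) = (140 + C)*(-395137/4704) = -1975685/168 - 395137*C/4704)
377805/j(21, -974) = 377805/(-1975685/168 - 395137/4704*(-974)) = 377805/(-1975685/168 + 192431719/2352) = 377805/(54924043/784) = 377805*(784/54924043) = 296199120/54924043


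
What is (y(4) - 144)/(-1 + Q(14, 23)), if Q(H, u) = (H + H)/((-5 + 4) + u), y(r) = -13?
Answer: -1727/3 ≈ -575.67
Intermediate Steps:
Q(H, u) = 2*H/(-1 + u) (Q(H, u) = (2*H)/(-1 + u) = 2*H/(-1 + u))
(y(4) - 144)/(-1 + Q(14, 23)) = (-13 - 144)/(-1 + 2*14/(-1 + 23)) = -157/(-1 + 2*14/22) = -157/(-1 + 2*14*(1/22)) = -157/(-1 + 14/11) = -157/3/11 = -157*11/3 = -1727/3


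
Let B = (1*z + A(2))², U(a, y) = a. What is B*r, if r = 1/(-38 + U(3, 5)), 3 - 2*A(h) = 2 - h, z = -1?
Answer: -1/140 ≈ -0.0071429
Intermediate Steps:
A(h) = ½ + h/2 (A(h) = 3/2 - (2 - h)/2 = 3/2 + (-1 + h/2) = ½ + h/2)
r = -1/35 (r = 1/(-38 + 3) = 1/(-35) = -1/35 ≈ -0.028571)
B = ¼ (B = (1*(-1) + (½ + (½)*2))² = (-1 + (½ + 1))² = (-1 + 3/2)² = (½)² = ¼ ≈ 0.25000)
B*r = (¼)*(-1/35) = -1/140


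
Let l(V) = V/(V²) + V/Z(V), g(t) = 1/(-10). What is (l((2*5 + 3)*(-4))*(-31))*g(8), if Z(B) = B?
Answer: 1581/520 ≈ 3.0404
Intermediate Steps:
g(t) = -⅒
l(V) = 1 + 1/V (l(V) = V/(V²) + V/V = V/V² + 1 = 1/V + 1 = 1 + 1/V)
(l((2*5 + 3)*(-4))*(-31))*g(8) = (((1 + (2*5 + 3)*(-4))/(((2*5 + 3)*(-4))))*(-31))*(-⅒) = (((1 + (10 + 3)*(-4))/(((10 + 3)*(-4))))*(-31))*(-⅒) = (((1 + 13*(-4))/((13*(-4))))*(-31))*(-⅒) = (((1 - 52)/(-52))*(-31))*(-⅒) = (-1/52*(-51)*(-31))*(-⅒) = ((51/52)*(-31))*(-⅒) = -1581/52*(-⅒) = 1581/520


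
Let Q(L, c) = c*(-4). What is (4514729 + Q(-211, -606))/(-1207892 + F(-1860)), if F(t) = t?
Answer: -4517153/1209752 ≈ -3.7339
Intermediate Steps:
Q(L, c) = -4*c
(4514729 + Q(-211, -606))/(-1207892 + F(-1860)) = (4514729 - 4*(-606))/(-1207892 - 1860) = (4514729 + 2424)/(-1209752) = 4517153*(-1/1209752) = -4517153/1209752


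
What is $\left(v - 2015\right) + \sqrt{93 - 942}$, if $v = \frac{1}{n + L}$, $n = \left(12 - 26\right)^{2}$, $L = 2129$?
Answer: $- \frac{4684874}{2325} + i \sqrt{849} \approx -2015.0 + 29.138 i$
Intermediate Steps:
$n = 196$ ($n = \left(-14\right)^{2} = 196$)
$v = \frac{1}{2325}$ ($v = \frac{1}{196 + 2129} = \frac{1}{2325} \approx 0.00043011$)
$\left(v - 2015\right) + \sqrt{93 - 942} = \left(\frac{1}{2325} - 2015\right) + \sqrt{93 - 942} = \left(\frac{1}{2325} - 2015\right) + \sqrt{-849} = \left(\frac{1}{2325} - 2015\right) + i \sqrt{849} = - \frac{4684874}{2325} + i \sqrt{849}$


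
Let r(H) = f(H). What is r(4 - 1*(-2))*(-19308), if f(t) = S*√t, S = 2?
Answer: -38616*√6 ≈ -94590.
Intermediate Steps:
f(t) = 2*√t
r(H) = 2*√H
r(4 - 1*(-2))*(-19308) = (2*√(4 - 1*(-2)))*(-19308) = (2*√(4 + 2))*(-19308) = (2*√6)*(-19308) = -38616*√6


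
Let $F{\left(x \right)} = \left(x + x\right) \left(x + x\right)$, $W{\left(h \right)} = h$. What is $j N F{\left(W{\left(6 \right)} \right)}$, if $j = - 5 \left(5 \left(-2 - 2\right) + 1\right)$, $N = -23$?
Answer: $-314640$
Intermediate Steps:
$F{\left(x \right)} = 4 x^{2}$ ($F{\left(x \right)} = 2 x 2 x = 4 x^{2}$)
$j = 95$ ($j = - 5 \left(5 \left(-4\right) + 1\right) = - 5 \left(-20 + 1\right) = \left(-5\right) \left(-19\right) = 95$)
$j N F{\left(W{\left(6 \right)} \right)} = 95 \left(-23\right) 4 \cdot 6^{2} = - 2185 \cdot 4 \cdot 36 = \left(-2185\right) 144 = -314640$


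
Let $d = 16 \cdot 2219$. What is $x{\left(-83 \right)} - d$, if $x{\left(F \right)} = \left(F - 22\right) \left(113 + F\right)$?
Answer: $-38654$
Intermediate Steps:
$d = 35504$
$x{\left(F \right)} = \left(-22 + F\right) \left(113 + F\right)$
$x{\left(-83 \right)} - d = \left(-2486 + \left(-83\right)^{2} + 91 \left(-83\right)\right) - 35504 = \left(-2486 + 6889 - 7553\right) - 35504 = -3150 - 35504 = -38654$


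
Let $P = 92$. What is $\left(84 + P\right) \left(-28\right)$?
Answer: $-4928$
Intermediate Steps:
$\left(84 + P\right) \left(-28\right) = \left(84 + 92\right) \left(-28\right) = 176 \left(-28\right) = -4928$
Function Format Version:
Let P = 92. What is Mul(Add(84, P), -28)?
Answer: -4928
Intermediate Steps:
Mul(Add(84, P), -28) = Mul(Add(84, 92), -28) = Mul(176, -28) = -4928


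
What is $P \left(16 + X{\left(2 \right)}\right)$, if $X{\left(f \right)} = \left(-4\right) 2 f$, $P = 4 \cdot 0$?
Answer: $0$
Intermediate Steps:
$P = 0$
$X{\left(f \right)} = - 8 f$
$P \left(16 + X{\left(2 \right)}\right) = 0 \left(16 - 16\right) = 0 \cdot 0 = 0$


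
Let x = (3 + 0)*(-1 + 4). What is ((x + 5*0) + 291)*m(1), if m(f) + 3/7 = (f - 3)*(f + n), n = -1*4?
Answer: 11700/7 ≈ 1671.4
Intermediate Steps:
n = -4
m(f) = -3/7 + (-4 + f)*(-3 + f) (m(f) = -3/7 + (f - 3)*(f - 4) = -3/7 + (-3 + f)*(-4 + f) = -3/7 + (-4 + f)*(-3 + f))
x = 9 (x = 3*3 = 9)
((x + 5*0) + 291)*m(1) = ((9 + 5*0) + 291)*(81/7 + 1² - 7*1) = ((9 + 0) + 291)*(81/7 + 1 - 7) = (9 + 291)*(39/7) = 300*(39/7) = 11700/7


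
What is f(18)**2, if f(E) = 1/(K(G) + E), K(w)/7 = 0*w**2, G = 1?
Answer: 1/324 ≈ 0.0030864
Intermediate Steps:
K(w) = 0 (K(w) = 7*(0*w**2) = 7*0 = 0)
f(E) = 1/E (f(E) = 1/(0 + E) = 1/E)
f(18)**2 = (1/18)**2 = 1/324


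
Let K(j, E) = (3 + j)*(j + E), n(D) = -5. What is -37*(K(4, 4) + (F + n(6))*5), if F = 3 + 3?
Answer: -2257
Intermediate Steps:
K(j, E) = (3 + j)*(E + j)
F = 6
-37*(K(4, 4) + (F + n(6))*5) = -37*((4² + 3*4 + 3*4 + 4*4) + (6 - 5)*5) = -37*((16 + 12 + 12 + 16) + 1*5) = -37*(56 + 5) = -37*61 = -2257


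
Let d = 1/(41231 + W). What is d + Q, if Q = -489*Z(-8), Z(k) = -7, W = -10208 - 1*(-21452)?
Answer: 179621926/52475 ≈ 3423.0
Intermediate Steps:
W = 11244 (W = -10208 + 21452 = 11244)
d = 1/52475 (d = 1/(41231 + 11244) = 1/52475 ≈ 1.9057e-5)
Q = 3423 (Q = -489*(-7) = 3423)
d + Q = 1/52475 + 3423 = 179621926/52475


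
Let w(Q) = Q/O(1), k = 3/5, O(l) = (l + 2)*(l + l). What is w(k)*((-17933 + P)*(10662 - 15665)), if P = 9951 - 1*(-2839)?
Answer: 25730429/10 ≈ 2.5730e+6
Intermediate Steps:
O(l) = 2*l*(2 + l) (O(l) = (2 + l)*(2*l) = 2*l*(2 + l))
P = 12790 (P = 9951 + 2839 = 12790)
k = 3/5 (k = 3*(1/5) = 3/5 ≈ 0.60000)
w(Q) = Q/6 (w(Q) = Q/((2*1*(2 + 1))) = Q/((2*1*3)) = Q/6)
w(k)*((-17933 + P)*(10662 - 15665)) = ((1/6)*(3/5))*((-17933 + 12790)*(10662 - 15665)) = (-5143*(-5003))/10 = (1/10)*25730429 = 25730429/10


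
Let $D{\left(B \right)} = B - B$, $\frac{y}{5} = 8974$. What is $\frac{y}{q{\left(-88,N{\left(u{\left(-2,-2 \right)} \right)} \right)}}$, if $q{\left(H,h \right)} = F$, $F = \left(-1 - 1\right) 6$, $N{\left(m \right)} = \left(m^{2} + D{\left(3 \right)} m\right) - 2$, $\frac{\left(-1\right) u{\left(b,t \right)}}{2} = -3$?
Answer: $- \frac{22435}{6} \approx -3739.2$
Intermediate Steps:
$y = 44870$ ($y = 5 \cdot 8974 = 44870$)
$D{\left(B \right)} = 0$
$u{\left(b,t \right)} = 6$ ($u{\left(b,t \right)} = \left(-2\right) \left(-3\right) = 6$)
$N{\left(m \right)} = -2 + m^{2}$ ($N{\left(m \right)} = \left(m^{2} + 0 m\right) - 2 = \left(m^{2} + 0\right) - 2 = m^{2} - 2 = -2 + m^{2}$)
$F = -12$ ($F = \left(-2\right) 6 = -12$)
$q{\left(H,h \right)} = -12$
$\frac{y}{q{\left(-88,N{\left(u{\left(-2,-2 \right)} \right)} \right)}} = \frac{44870}{-12} = 44870 \left(- \frac{1}{12}\right) = - \frac{22435}{6}$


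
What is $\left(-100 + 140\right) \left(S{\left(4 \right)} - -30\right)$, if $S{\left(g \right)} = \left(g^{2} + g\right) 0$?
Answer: $1200$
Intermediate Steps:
$S{\left(g \right)} = 0$ ($S{\left(g \right)} = \left(g + g^{2}\right) 0 = 0$)
$\left(-100 + 140\right) \left(S{\left(4 \right)} - -30\right) = \left(-100 + 140\right) \left(0 - -30\right) = 40 \left(0 + 30\right) = 40 \cdot 30 = 1200$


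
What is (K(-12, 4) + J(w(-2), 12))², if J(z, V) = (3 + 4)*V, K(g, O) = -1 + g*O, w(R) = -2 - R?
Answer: 1225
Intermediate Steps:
K(g, O) = -1 + O*g
J(z, V) = 7*V
(K(-12, 4) + J(w(-2), 12))² = ((-1 + 4*(-12)) + 7*12)² = ((-1 - 48) + 84)² = (-49 + 84)² = 35² = 1225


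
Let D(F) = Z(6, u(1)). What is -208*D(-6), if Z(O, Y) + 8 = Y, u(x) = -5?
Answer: 2704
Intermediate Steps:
Z(O, Y) = -8 + Y
D(F) = -13 (D(F) = -8 - 5 = -13)
-208*D(-6) = -208*(-13) = 2704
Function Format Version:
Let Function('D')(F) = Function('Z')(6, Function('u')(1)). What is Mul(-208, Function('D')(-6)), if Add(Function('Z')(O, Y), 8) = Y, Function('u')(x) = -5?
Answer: 2704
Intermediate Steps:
Function('Z')(O, Y) = Add(-8, Y)
Function('D')(F) = -13 (Function('D')(F) = Add(-8, -5) = -13)
Mul(-208, Function('D')(-6)) = Mul(-208, -13) = 2704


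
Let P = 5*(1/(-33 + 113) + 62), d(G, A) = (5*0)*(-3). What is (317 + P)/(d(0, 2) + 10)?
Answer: 10033/160 ≈ 62.706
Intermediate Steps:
d(G, A) = 0 (d(G, A) = 0*(-3) = 0)
P = 4961/16 (P = 5*(1/80 + 62) = 5*(4961/80) = 4961/16 ≈ 310.06)
(317 + P)/(d(0, 2) + 10) = (317 + 4961/16)/(0 + 10) = (10033/16)/10 = (10033/16)*(1/10) = 10033/160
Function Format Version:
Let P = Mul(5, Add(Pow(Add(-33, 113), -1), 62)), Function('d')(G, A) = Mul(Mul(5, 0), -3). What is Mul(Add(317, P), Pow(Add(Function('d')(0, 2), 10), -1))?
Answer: Rational(10033, 160) ≈ 62.706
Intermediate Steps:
Function('d')(G, A) = 0 (Function('d')(G, A) = Mul(0, -3) = 0)
P = Rational(4961, 16) (P = Mul(5, Add(Pow(80, -1), 62)) = Mul(5, Add(Rational(1, 80), 62)) = Mul(5, Rational(4961, 80)) = Rational(4961, 16) ≈ 310.06)
Mul(Add(317, P), Pow(Add(Function('d')(0, 2), 10), -1)) = Mul(Add(317, Rational(4961, 16)), Pow(Add(0, 10), -1)) = Mul(Rational(10033, 16), Pow(10, -1)) = Mul(Rational(10033, 16), Rational(1, 10)) = Rational(10033, 160)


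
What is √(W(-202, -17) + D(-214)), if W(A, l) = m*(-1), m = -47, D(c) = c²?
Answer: √45843 ≈ 214.11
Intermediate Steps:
W(A, l) = 47 (W(A, l) = -47*(-1) = 47)
√(W(-202, -17) + D(-214)) = √(47 + (-214)²) = √(47 + 45796) = √45843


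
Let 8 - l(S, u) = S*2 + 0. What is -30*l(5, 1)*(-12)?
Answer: -720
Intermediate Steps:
l(S, u) = 8 - 2*S (l(S, u) = 8 - (S*2 + 0) = 8 - (2*S + 0) = 8 - 2*S)
-30*l(5, 1)*(-12) = -30*(8 - 2*5)*(-12) = -30*(8 - 10)*(-12) = -30*(-2)*(-12) = 60*(-12) = -720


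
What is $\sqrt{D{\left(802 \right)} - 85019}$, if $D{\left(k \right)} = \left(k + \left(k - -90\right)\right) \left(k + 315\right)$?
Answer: $\sqrt{1807179} \approx 1344.3$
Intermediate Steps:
$D{\left(k \right)} = \left(90 + 2 k\right) \left(315 + k\right)$ ($D{\left(k \right)} = \left(k + \left(k + 90\right)\right) \left(315 + k\right) = \left(k + \left(90 + k\right)\right) \left(315 + k\right) = \left(90 + 2 k\right) \left(315 + k\right)$)
$\sqrt{D{\left(802 \right)} - 85019} = \sqrt{\left(28350 + 2 \cdot 802^{2} + 720 \cdot 802\right) - 85019} = \sqrt{\left(28350 + 2 \cdot 643204 + 577440\right) - 85019} = \sqrt{\left(28350 + 1286408 + 577440\right) - 85019} = \sqrt{1892198 - 85019} = \sqrt{1807179}$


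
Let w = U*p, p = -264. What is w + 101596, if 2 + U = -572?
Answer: 253132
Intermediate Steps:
U = -574 (U = -2 - 572 = -574)
w = 151536 (w = -574*(-264) = 151536)
w + 101596 = 151536 + 101596 = 253132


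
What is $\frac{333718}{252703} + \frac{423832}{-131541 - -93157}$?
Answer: $- \frac{1071524843}{110224454} \approx -9.7213$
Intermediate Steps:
$\frac{333718}{252703} + \frac{423832}{-131541 - -93157} = 333718 \cdot \frac{1}{252703} + \frac{423832}{-131541 + 93157} = \frac{30338}{22973} + \frac{423832}{-38384} = \frac{30338}{22973} + 423832 \left(- \frac{1}{38384}\right) = \frac{30338}{22973} - \frac{52979}{4798} = - \frac{1071524843}{110224454}$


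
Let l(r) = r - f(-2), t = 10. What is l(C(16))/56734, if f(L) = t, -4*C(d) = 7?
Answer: -47/226936 ≈ -0.00020711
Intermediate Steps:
C(d) = -7/4 (C(d) = -¼*7 = -7/4)
f(L) = 10
l(r) = -10 + r (l(r) = r - 1*10 = r - 10 = -10 + r)
l(C(16))/56734 = (-10 - 7/4)/56734 = -47/4*1/56734 = -47/226936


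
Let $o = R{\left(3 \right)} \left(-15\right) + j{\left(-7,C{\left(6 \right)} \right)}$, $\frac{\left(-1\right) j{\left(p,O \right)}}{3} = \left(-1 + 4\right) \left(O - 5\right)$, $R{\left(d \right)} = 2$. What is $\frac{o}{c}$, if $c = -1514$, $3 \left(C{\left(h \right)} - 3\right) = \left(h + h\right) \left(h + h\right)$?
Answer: $\frac{222}{757} \approx 0.29326$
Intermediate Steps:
$C{\left(h \right)} = 3 + \frac{4 h^{2}}{3}$ ($C{\left(h \right)} = 3 + \frac{\left(h + h\right) \left(h + h\right)}{3} = 3 + \frac{2 h 2 h}{3} = 3 + \frac{4 h^{2}}{3}$)
$j{\left(p,O \right)} = 45 - 9 O$ ($j{\left(p,O \right)} = - 3 \left(-1 + 4\right) \left(O - 5\right) = - 3 \cdot 3 \left(-5 + O\right) = - 3 \left(-15 + 3 O\right) = 45 - 9 O$)
$o = -444$ ($o = 2 \left(-15\right) + \left(45 - 9 \left(3 + \frac{4 \cdot 6^{2}}{3}\right)\right) = -30 + \left(45 - 9 \left(3 + \frac{4}{3} \cdot 36\right)\right) = -30 + \left(45 - 9 \left(3 + 48\right)\right) = -30 + \left(45 - 459\right) = -30 - 414 = -444$)
$\frac{o}{c} = - \frac{444}{-1514} = \left(-444\right) \left(- \frac{1}{1514}\right) = \frac{222}{757}$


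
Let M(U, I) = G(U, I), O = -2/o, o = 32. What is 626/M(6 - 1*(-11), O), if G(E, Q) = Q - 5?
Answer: -10016/81 ≈ -123.65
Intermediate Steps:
O = -1/16 (O = -2/32 = -2*1/32 = -1/16 ≈ -0.062500)
G(E, Q) = -5 + Q
M(U, I) = -5 + I
626/M(6 - 1*(-11), O) = 626/(-5 - 1/16) = 626/(-81/16) = 626*(-16/81) = -10016/81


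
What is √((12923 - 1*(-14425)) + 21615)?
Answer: √48963 ≈ 221.28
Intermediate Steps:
√((12923 - 1*(-14425)) + 21615) = √((12923 + 14425) + 21615) = √(27348 + 21615) = √48963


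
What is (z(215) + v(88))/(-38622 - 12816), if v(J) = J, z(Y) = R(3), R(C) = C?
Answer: -91/51438 ≈ -0.0017691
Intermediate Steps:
z(Y) = 3
(z(215) + v(88))/(-38622 - 12816) = (3 + 88)/(-38622 - 12816) = 91/(-51438) = 91*(-1/51438) = -91/51438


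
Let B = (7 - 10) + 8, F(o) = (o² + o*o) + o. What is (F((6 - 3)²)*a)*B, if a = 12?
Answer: 10260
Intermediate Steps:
F(o) = o + 2*o² (F(o) = (o² + o²) + o = 2*o² + o = o + 2*o²)
B = 5 (B = -3 + 8 = 5)
(F((6 - 3)²)*a)*B = (((6 - 3)²*(1 + 2*(6 - 3)²))*12)*5 = ((3²*(1 + 2*3²))*12)*5 = ((9*(1 + 2*9))*12)*5 = ((9*(1 + 18))*12)*5 = ((9*19)*12)*5 = (171*12)*5 = 2052*5 = 10260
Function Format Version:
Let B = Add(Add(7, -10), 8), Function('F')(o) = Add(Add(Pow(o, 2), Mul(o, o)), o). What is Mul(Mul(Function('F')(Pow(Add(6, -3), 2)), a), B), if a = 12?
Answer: 10260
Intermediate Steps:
Function('F')(o) = Add(o, Mul(2, Pow(o, 2))) (Function('F')(o) = Add(Add(Pow(o, 2), Pow(o, 2)), o) = Add(Mul(2, Pow(o, 2)), o) = Add(o, Mul(2, Pow(o, 2))))
B = 5 (B = Add(-3, 8) = 5)
Mul(Mul(Function('F')(Pow(Add(6, -3), 2)), a), B) = Mul(Mul(Mul(Pow(Add(6, -3), 2), Add(1, Mul(2, Pow(Add(6, -3), 2)))), 12), 5) = Mul(Mul(Mul(Pow(3, 2), Add(1, Mul(2, Pow(3, 2)))), 12), 5) = Mul(Mul(Mul(9, Add(1, Mul(2, 9))), 12), 5) = Mul(Mul(Mul(9, Add(1, 18)), 12), 5) = Mul(Mul(Mul(9, 19), 12), 5) = Mul(Mul(171, 12), 5) = Mul(2052, 5) = 10260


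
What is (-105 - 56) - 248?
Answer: -409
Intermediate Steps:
(-105 - 56) - 248 = -161 - 248 = -409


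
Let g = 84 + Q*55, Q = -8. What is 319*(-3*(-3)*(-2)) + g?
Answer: -6098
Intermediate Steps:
g = -356 (g = 84 - 8*55 = 84 - 440 = -356)
319*(-3*(-3)*(-2)) + g = 319*(-3*(-3)*(-2)) - 356 = 319*(9*(-2)) - 356 = 319*(-18) - 356 = -5742 - 356 = -6098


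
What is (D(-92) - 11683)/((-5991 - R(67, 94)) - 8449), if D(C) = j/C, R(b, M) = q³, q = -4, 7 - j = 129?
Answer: 179119/220432 ≈ 0.81258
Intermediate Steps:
j = -122 (j = 7 - 1*129 = 7 - 129 = -122)
R(b, M) = -64 (R(b, M) = (-4)³ = -64)
D(C) = -122/C
(D(-92) - 11683)/((-5991 - R(67, 94)) - 8449) = (-122/(-92) - 11683)/((-5991 - 1*(-64)) - 8449) = (-122*(-1/92) - 11683)/((-5991 + 64) - 8449) = (61/46 - 11683)/(-5927 - 8449) = -537357/46/(-14376) = -537357/46*(-1/14376) = 179119/220432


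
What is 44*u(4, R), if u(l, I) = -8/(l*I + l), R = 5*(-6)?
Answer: 88/29 ≈ 3.0345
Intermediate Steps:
R = -30
u(l, I) = -8/(l + I*l) (u(l, I) = -8/(I*l + l) = -8/(l + I*l))
44*u(4, R) = 44*(-8/(4*(1 - 30))) = 44*(-8*1/4/(-29)) = 44*(-8*1/4*(-1/29)) = 44*(2/29) = 88/29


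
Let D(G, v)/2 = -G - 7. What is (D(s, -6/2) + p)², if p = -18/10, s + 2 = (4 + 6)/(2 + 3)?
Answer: 6241/25 ≈ 249.64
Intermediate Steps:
s = 0 (s = -2 + (4 + 6)/(2 + 3) = -2 + 10/5 = -2 + 10*(⅕) = -2 + 2 = 0)
D(G, v) = -14 - 2*G (D(G, v) = 2*(-G - 7) = 2*(-7 - G) = -14 - 2*G)
p = -9/5 (p = -18*⅒ = -9/5 ≈ -1.8000)
(D(s, -6/2) + p)² = ((-14 - 2*0) - 9/5)² = ((-14 + 0) - 9/5)² = (-14 - 9/5)² = (-79/5)² = 6241/25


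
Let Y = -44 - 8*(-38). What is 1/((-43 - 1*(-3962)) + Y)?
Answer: 1/4179 ≈ 0.00023929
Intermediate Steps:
Y = 260 (Y = -44 + 304 = 260)
1/((-43 - 1*(-3962)) + Y) = 1/((-43 - 1*(-3962)) + 260) = 1/((-43 + 3962) + 260) = 1/(3919 + 260) = 1/4179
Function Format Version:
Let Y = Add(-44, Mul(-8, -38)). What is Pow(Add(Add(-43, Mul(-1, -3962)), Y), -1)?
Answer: Rational(1, 4179) ≈ 0.00023929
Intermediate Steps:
Y = 260 (Y = Add(-44, 304) = 260)
Pow(Add(Add(-43, Mul(-1, -3962)), Y), -1) = Pow(Add(Add(-43, Mul(-1, -3962)), 260), -1) = Pow(Add(Add(-43, 3962), 260), -1) = Pow(Add(3919, 260), -1) = Pow(4179, -1) = Rational(1, 4179)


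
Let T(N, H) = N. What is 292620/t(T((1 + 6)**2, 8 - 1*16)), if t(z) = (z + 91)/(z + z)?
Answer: 204834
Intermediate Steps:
t(z) = (91 + z)/(2*z) (t(z) = (91 + z)/((2*z)) = (91 + z)*(1/(2*z)) = (91 + z)/(2*z))
292620/t(T((1 + 6)**2, 8 - 1*16)) = 292620/(((91 + (1 + 6)**2)/(2*((1 + 6)**2)))) = 292620/(((91 + 7**2)/(2*(7**2)))) = 292620/(((1/2)*(91 + 49)/49)) = 292620/(((1/2)*(1/49)*140)) = 292620/(10/7) = 292620*(7/10) = 204834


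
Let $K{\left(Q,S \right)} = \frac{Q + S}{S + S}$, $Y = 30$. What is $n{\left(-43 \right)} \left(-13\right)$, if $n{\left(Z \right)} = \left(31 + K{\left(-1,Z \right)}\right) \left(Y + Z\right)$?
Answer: $\frac{228995}{43} \approx 5325.5$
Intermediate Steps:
$K{\left(Q,S \right)} = \frac{Q + S}{2 S}$
$n{\left(Z \right)} = \left(30 + Z\right) \left(31 + \frac{-1 + Z}{2 Z}\right)$ ($n{\left(Z \right)} = \left(31 + \frac{-1 + Z}{2 Z}\right) \left(30 + Z\right) = \left(30 + Z\right) \left(31 + \frac{-1 + Z}{2 Z}\right)$)
$n{\left(-43 \right)} \left(-13\right) = \left(\frac{1889}{2} - \frac{15}{-43} + \frac{63}{2} \left(-43\right)\right) \left(-13\right) = \left(\frac{1889}{2} - - \frac{15}{43} - \frac{2709}{2}\right) \left(-13\right) = \left(\frac{1889}{2} + \frac{15}{43} - \frac{2709}{2}\right) \left(-13\right) = \left(- \frac{17615}{43}\right) \left(-13\right) = \frac{228995}{43}$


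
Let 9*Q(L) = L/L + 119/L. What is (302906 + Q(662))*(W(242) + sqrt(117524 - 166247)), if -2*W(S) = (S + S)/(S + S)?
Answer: -1804714729/11916 + 1804714729*I*sqrt(48723)/5958 ≈ -1.5145e+5 + 6.6861e+7*I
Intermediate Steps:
W(S) = -1/2 (W(S) = -(S + S)/(2*(S + S)) = -2*S/(2*(2*S)) = -2*S*1/(2*S)/2 = -1/2*1 = -1/2)
Q(L) = 1/9 + 119/(9*L) (Q(L) = (L/L + 119/L)/9 = (1 + 119/L)/9 = 1/9 + 119/(9*L))
(302906 + Q(662))*(W(242) + sqrt(117524 - 166247)) = (302906 + (1/9)*(119 + 662)/662)*(-1/2 + sqrt(117524 - 166247)) = (302906 + (1/9)*(1/662)*781)*(-1/2 + sqrt(-48723)) = (302906 + 781/5958)*(-1/2 + I*sqrt(48723)) = 1804714729*(-1/2 + I*sqrt(48723))/5958 = -1804714729/11916 + 1804714729*I*sqrt(48723)/5958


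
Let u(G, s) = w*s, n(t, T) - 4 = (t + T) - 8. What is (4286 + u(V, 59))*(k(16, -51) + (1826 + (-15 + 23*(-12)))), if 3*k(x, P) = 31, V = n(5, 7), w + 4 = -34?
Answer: 9475984/3 ≈ 3.1587e+6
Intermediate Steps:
w = -38 (w = -4 - 34 = -38)
n(t, T) = -4 + T + t (n(t, T) = 4 + ((t + T) - 8) = 4 + ((T + t) - 8) = 4 + (-8 + T + t) = -4 + T + t)
V = 8 (V = -4 + 7 + 5 = 8)
k(x, P) = 31/3 (k(x, P) = (⅓)*31 = 31/3)
u(G, s) = -38*s
(4286 + u(V, 59))*(k(16, -51) + (1826 + (-15 + 23*(-12)))) = (4286 - 38*59)*(31/3 + (1826 + (-15 + 23*(-12)))) = (4286 - 2242)*(31/3 + (1826 + (-15 - 276))) = 2044*(31/3 + (1826 - 291)) = 2044*(31/3 + 1535) = 2044*(4636/3) = 9475984/3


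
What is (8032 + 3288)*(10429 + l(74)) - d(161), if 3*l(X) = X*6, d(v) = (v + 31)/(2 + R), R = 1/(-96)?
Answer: 22868724808/191 ≈ 1.1973e+8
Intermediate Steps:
R = -1/96 ≈ -0.010417
d(v) = 2976/191 + 96*v/191 (d(v) = (v + 31)/(2 - 1/96) = (31 + v)/(191/96) = (31 + v)*(96/191) = 2976/191 + 96*v/191)
l(X) = 2*X (l(X) = (X*6)/3 = (6*X)/3 = 2*X)
(8032 + 3288)*(10429 + l(74)) - d(161) = (8032 + 3288)*(10429 + 2*74) - (2976/191 + (96/191)*161) = 11320*(10429 + 148) - (2976/191 + 15456/191) = 11320*10577 - 1*18432/191 = 119731640 - 18432/191 = 22868724808/191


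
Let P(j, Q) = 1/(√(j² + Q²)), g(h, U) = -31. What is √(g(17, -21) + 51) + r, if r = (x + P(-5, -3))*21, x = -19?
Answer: -399 + 2*√5 + 21*√34/34 ≈ -390.93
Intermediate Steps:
P(j, Q) = (Q² + j²)^(-½) (P(j, Q) = 1/(√(Q² + j²)) = (Q² + j²)^(-½))
r = -399 + 21*√34/34 (r = (-19 + ((-3)² + (-5)²)^(-½))*21 = (-19 + (9 + 25)^(-½))*21 = (-19 + 34^(-½))*21 = (-19 + √34/34)*21 = -399 + 21*√34/34 ≈ -395.40)
√(g(17, -21) + 51) + r = √(-31 + 51) + (-399 + 21*√34/34) = √20 + (-399 + 21*√34/34) = 2*√5 + (-399 + 21*√34/34) = -399 + 2*√5 + 21*√34/34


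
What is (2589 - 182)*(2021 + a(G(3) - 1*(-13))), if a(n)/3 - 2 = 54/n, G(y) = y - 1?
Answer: 24524923/5 ≈ 4.9050e+6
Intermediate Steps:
G(y) = -1 + y
a(n) = 6 + 162/n (a(n) = 6 + 3*(54/n) = 6 + 162/n)
(2589 - 182)*(2021 + a(G(3) - 1*(-13))) = (2589 - 182)*(2021 + (6 + 162/((-1 + 3) - 1*(-13)))) = 2407*(2021 + (6 + 162/(2 + 13))) = 2407*(2021 + (6 + 162/15)) = 2407*(2021 + (6 + 162*(1/15))) = 2407*(2021 + (6 + 54/5)) = 2407*(2021 + 84/5) = 2407*(10189/5) = 24524923/5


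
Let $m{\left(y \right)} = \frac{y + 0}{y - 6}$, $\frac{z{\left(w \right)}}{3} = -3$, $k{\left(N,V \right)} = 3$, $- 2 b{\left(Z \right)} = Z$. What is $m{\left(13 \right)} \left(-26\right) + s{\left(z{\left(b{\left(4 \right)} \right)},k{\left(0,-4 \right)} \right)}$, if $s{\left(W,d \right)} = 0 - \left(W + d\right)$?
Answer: $- \frac{296}{7} \approx -42.286$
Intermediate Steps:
$b{\left(Z \right)} = - \frac{Z}{2}$
$z{\left(w \right)} = -9$ ($z{\left(w \right)} = 3 \left(-3\right) = -9$)
$m{\left(y \right)} = \frac{y}{-6 + y}$ ($m{\left(y \right)} = \frac{y}{y - 6} = \frac{y}{-6 + y}$)
$s{\left(W,d \right)} = - W - d$ ($s{\left(W,d \right)} = 0 - \left(W + d\right) = - W - d$)
$m{\left(13 \right)} \left(-26\right) + s{\left(z{\left(b{\left(4 \right)} \right)},k{\left(0,-4 \right)} \right)} = \frac{13}{-6 + 13} \left(-26\right) - -6 = \frac{13}{7} \left(-26\right) + \left(9 - 3\right) = 13 \cdot \frac{1}{7} \left(-26\right) + 6 = \frac{13}{7} \left(-26\right) + 6 = - \frac{338}{7} + 6 = - \frac{296}{7}$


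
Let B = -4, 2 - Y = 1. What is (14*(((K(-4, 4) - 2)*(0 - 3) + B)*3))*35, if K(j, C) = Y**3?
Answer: -1470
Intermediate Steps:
Y = 1 (Y = 2 - 1*1 = 2 - 1 = 1)
K(j, C) = 1 (K(j, C) = 1**3 = 1)
(14*(((K(-4, 4) - 2)*(0 - 3) + B)*3))*35 = (14*(((1 - 2)*(0 - 3) - 4)*3))*35 = (14*((-1*(-3) - 4)*3))*35 = (14*((3 - 4)*3))*35 = (14*(-1*3))*35 = (14*(-3))*35 = -42*35 = -1470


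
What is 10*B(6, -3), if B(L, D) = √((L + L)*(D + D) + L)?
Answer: 10*I*√66 ≈ 81.24*I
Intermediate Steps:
B(L, D) = √(L + 4*D*L) (B(L, D) = √((2*L)*(2*D) + L) = √(4*D*L + L) = √(L + 4*D*L))
10*B(6, -3) = 10*√(6*(1 + 4*(-3))) = 10*√(6*(1 - 12)) = 10*√(6*(-11)) = 10*√(-66) = 10*(I*√66) = 10*I*√66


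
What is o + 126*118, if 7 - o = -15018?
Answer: 29893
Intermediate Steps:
o = 15025 (o = 7 - 1*(-15018) = 7 + 15018 = 15025)
o + 126*118 = 15025 + 126*118 = 15025 + 14868 = 29893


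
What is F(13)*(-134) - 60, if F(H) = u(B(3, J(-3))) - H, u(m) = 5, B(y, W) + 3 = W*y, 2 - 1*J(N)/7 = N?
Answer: 1012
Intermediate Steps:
J(N) = 14 - 7*N
B(y, W) = -3 + W*y
F(H) = 5 - H
F(13)*(-134) - 60 = (5 - 1*13)*(-134) - 60 = (5 - 13)*(-134) - 60 = -8*(-134) - 60 = 1072 - 60 = 1012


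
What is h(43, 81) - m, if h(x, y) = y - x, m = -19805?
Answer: 19843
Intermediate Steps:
h(43, 81) - m = (81 - 1*43) - 1*(-19805) = (81 - 43) + 19805 = 38 + 19805 = 19843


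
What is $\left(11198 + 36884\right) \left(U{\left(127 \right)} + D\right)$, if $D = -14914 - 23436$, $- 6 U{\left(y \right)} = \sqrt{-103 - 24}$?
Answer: $-1843944700 - \frac{24041 i \sqrt{127}}{3} \approx -1.8439 \cdot 10^{9} - 90309.0 i$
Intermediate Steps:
$U{\left(y \right)} = - \frac{i \sqrt{127}}{6}$ ($U{\left(y \right)} = - \frac{\sqrt{-103 - 24}}{6} = - \frac{\sqrt{-127}}{6} = - \frac{i \sqrt{127}}{6}$)
$D = -38350$ ($D = -14914 - 23436 = -38350$)
$\left(11198 + 36884\right) \left(U{\left(127 \right)} + D\right) = \left(11198 + 36884\right) \left(- \frac{i \sqrt{127}}{6} - 38350\right) = 48082 \left(-38350 - \frac{i \sqrt{127}}{6}\right) = -1843944700 - \frac{24041 i \sqrt{127}}{3}$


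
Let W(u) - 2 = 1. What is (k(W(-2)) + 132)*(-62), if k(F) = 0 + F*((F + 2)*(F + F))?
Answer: -13764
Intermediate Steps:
W(u) = 3 (W(u) = 2 + 1 = 3)
k(F) = 2*F**2*(2 + F) (k(F) = 0 + F*((2 + F)*(2*F)) = 0 + F*(2*F*(2 + F)) = 0 + 2*F**2*(2 + F) = 2*F**2*(2 + F))
(k(W(-2)) + 132)*(-62) = (2*3**2*(2 + 3) + 132)*(-62) = (2*9*5 + 132)*(-62) = (90 + 132)*(-62) = 222*(-62) = -13764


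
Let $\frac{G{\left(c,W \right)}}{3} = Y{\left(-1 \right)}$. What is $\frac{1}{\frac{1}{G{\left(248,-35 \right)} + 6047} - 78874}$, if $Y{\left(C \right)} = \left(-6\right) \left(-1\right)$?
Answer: $- \frac{6065}{478370809} \approx -1.2678 \cdot 10^{-5}$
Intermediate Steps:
$Y{\left(C \right)} = 6$
$G{\left(c,W \right)} = 18$ ($G{\left(c,W \right)} = 3 \cdot 6 = 18$)
$\frac{1}{\frac{1}{G{\left(248,-35 \right)} + 6047} - 78874} = \frac{1}{\frac{1}{18 + 6047} - 78874} = \frac{1}{\frac{1}{6065} - 78874} = \frac{1}{- \frac{478370809}{6065}} = - \frac{6065}{478370809}$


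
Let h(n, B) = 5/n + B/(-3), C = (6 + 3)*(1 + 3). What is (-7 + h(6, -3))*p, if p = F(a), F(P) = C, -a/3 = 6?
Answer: -186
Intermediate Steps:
C = 36 (C = 9*4 = 36)
a = -18 (a = -3*6 = -18)
F(P) = 36
h(n, B) = 5/n - B/3 (h(n, B) = 5/n + B*(-1/3) = 5/n - B/3)
p = 36
(-7 + h(6, -3))*p = (-7 + (5/6 - 1/3*(-3)))*36 = (-7 + (5*(1/6) + 1))*36 = (-7 + (5/6 + 1))*36 = (-7 + 11/6)*36 = -31/6*36 = -186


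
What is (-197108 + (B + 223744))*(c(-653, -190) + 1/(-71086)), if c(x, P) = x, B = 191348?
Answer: -5059316977728/35543 ≈ -1.4234e+8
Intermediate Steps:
(-197108 + (B + 223744))*(c(-653, -190) + 1/(-71086)) = (-197108 + (191348 + 223744))*(-653 + 1/(-71086)) = (-197108 + 415092)*(-653 - 1/71086) = 217984*(-46419159/71086) = -5059316977728/35543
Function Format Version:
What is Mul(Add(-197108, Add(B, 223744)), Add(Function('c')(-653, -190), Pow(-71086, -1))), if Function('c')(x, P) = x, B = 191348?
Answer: Rational(-5059316977728, 35543) ≈ -1.4234e+8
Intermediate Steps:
Mul(Add(-197108, Add(B, 223744)), Add(Function('c')(-653, -190), Pow(-71086, -1))) = Mul(Add(-197108, Add(191348, 223744)), Add(-653, Pow(-71086, -1))) = Mul(Add(-197108, 415092), Add(-653, Rational(-1, 71086))) = Mul(217984, Rational(-46419159, 71086)) = Rational(-5059316977728, 35543)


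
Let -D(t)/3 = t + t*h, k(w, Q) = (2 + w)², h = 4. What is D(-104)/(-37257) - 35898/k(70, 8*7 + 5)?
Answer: -74752157/10730016 ≈ -6.9666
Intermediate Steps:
D(t) = -15*t (D(t) = -3*(t + t*4) = -3*(t + 4*t) = -15*t)
D(-104)/(-37257) - 35898/k(70, 8*7 + 5) = -15*(-104)/(-37257) - 35898/(2 + 70)² = 1560*(-1/37257) - 35898/(72²) = -520/12419 - 35898/5184 = -520/12419 - 35898*1/5184 = -520/12419 - 5983/864 = -74752157/10730016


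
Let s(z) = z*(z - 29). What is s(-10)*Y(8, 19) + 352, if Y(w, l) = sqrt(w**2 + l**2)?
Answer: 352 + 1950*sqrt(17) ≈ 8392.1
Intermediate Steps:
s(z) = z*(-29 + z)
Y(w, l) = sqrt(l**2 + w**2)
s(-10)*Y(8, 19) + 352 = (-10*(-29 - 10))*sqrt(19**2 + 8**2) + 352 = (-10*(-39))*sqrt(361 + 64) + 352 = 390*sqrt(425) + 352 = 390*(5*sqrt(17)) + 352 = 1950*sqrt(17) + 352 = 352 + 1950*sqrt(17)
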